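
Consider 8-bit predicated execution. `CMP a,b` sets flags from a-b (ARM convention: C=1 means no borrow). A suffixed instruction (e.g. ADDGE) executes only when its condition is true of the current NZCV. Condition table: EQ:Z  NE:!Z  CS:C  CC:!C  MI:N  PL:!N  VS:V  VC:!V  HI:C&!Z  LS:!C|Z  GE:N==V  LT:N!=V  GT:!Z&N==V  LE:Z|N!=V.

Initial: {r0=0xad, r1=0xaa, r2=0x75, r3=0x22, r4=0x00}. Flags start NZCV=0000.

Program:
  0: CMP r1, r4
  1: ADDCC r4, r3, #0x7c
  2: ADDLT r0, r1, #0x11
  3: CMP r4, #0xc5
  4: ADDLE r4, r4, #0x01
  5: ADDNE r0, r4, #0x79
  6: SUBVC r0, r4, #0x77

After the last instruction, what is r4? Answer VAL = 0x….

VAL = 0x00

0: ✓ CMP  NZCV=1010
1: · ADDCC
2: ✓ ADDLT  r0←0xbb
3: ✓ CMP  NZCV=0000
4: · ADDLE
5: ✓ ADDNE  r0←0x79
6: ✓ SUBVC  r0←0x89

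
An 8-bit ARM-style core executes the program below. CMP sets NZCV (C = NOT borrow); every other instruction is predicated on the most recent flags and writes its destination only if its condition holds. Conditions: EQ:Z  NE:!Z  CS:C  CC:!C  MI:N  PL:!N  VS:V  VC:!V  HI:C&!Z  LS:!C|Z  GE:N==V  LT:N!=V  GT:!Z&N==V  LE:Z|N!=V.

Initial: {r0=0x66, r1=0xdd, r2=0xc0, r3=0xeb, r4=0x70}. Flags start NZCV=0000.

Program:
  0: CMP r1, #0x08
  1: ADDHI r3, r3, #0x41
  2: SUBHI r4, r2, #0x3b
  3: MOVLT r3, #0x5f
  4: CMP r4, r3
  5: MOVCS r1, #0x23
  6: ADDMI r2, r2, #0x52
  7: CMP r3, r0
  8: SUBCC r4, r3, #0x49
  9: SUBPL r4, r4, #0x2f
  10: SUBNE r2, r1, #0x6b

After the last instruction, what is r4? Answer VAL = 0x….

[0] flags=1010 → (cmp)
[1] flags=1010 HI?T → r3=0x2c
[2] flags=1010 HI?T → r4=0x85
[3] flags=1010 LT?T → r3=0x5f
[4] flags=0011 → (cmp)
[5] flags=0011 CS?T → r1=0x23
[6] flags=0011 MI?F → skip
[7] flags=1000 → (cmp)
[8] flags=1000 CC?T → r4=0x16
[9] flags=1000 PL?F → skip
[10] flags=1000 NE?T → r2=0xb8

VAL = 0x16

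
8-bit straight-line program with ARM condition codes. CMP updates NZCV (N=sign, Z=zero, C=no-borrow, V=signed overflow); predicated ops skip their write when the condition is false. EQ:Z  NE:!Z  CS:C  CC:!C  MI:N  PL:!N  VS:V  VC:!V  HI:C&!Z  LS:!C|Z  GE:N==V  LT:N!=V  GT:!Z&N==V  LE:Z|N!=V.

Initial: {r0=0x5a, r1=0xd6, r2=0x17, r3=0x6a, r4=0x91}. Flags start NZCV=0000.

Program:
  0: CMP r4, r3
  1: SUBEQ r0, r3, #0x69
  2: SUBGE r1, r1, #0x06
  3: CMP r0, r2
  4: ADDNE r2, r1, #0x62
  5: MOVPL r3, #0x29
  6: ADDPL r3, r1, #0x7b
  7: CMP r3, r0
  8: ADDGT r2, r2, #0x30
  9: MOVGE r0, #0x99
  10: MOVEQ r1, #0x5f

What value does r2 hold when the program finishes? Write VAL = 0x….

[0] flags=0011 → (cmp)
[1] flags=0011 EQ?F → skip
[2] flags=0011 GE?F → skip
[3] flags=0010 → (cmp)
[4] flags=0010 NE?T → r2=0x38
[5] flags=0010 PL?T → r3=0x29
[6] flags=0010 PL?T → r3=0x51
[7] flags=1000 → (cmp)
[8] flags=1000 GT?F → skip
[9] flags=1000 GE?F → skip
[10] flags=1000 EQ?F → skip

VAL = 0x38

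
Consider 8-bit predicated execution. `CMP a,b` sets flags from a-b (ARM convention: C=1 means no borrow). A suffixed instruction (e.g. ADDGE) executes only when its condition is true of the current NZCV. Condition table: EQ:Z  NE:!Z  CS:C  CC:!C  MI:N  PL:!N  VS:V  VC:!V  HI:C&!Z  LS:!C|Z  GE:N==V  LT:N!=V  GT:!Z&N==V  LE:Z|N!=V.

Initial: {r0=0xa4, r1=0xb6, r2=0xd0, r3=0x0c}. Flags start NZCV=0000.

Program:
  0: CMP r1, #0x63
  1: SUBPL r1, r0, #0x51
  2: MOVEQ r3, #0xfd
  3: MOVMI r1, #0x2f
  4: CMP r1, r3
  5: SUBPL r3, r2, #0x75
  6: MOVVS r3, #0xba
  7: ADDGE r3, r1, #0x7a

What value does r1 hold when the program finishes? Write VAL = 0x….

[0] flags=0011 → (cmp)
[1] flags=0011 PL?T → r1=0x53
[2] flags=0011 EQ?F → skip
[3] flags=0011 MI?F → skip
[4] flags=0010 → (cmp)
[5] flags=0010 PL?T → r3=0x5b
[6] flags=0010 VS?F → skip
[7] flags=0010 GE?T → r3=0xcd

VAL = 0x53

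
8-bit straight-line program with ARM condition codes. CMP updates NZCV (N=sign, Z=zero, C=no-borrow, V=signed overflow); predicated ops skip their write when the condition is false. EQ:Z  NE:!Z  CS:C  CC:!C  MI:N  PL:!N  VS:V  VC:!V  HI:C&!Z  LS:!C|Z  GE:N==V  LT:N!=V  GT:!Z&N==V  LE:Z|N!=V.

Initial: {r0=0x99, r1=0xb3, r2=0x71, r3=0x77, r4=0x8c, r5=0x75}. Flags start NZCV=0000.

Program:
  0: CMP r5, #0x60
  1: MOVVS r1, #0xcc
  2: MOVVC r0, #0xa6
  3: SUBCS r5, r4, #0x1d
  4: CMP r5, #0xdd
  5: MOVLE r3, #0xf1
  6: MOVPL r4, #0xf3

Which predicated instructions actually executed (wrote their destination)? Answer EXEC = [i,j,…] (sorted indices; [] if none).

[0] flags=0010 → (cmp)
[1] flags=0010 VS?F → skip
[2] flags=0010 VC?T → r0=0xa6
[3] flags=0010 CS?T → r5=0x6f
[4] flags=1001 → (cmp)
[5] flags=1001 LE?F → skip
[6] flags=1001 PL?F → skip

EXEC = [2,3]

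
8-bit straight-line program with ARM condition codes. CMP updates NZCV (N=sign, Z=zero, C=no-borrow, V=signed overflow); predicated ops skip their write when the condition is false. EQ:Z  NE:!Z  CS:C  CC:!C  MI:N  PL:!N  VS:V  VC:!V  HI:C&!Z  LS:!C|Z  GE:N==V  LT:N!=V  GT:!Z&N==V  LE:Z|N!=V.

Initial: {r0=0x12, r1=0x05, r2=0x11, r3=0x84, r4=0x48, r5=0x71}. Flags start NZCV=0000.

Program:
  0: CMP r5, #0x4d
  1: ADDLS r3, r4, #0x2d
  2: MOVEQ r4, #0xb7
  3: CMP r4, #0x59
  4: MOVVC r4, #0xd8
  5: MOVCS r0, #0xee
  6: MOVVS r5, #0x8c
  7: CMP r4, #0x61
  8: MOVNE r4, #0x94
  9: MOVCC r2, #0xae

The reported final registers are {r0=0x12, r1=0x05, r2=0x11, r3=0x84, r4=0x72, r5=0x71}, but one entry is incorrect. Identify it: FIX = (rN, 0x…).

FIX = (r4, 0x94)

0: ✓ CMP  NZCV=0010
1: · ADDLS
2: · MOVEQ
3: ✓ CMP  NZCV=1000
4: ✓ MOVVC  r4←0xd8
5: · MOVCS
6: · MOVVS
7: ✓ CMP  NZCV=0011
8: ✓ MOVNE  r4←0x94
9: · MOVCC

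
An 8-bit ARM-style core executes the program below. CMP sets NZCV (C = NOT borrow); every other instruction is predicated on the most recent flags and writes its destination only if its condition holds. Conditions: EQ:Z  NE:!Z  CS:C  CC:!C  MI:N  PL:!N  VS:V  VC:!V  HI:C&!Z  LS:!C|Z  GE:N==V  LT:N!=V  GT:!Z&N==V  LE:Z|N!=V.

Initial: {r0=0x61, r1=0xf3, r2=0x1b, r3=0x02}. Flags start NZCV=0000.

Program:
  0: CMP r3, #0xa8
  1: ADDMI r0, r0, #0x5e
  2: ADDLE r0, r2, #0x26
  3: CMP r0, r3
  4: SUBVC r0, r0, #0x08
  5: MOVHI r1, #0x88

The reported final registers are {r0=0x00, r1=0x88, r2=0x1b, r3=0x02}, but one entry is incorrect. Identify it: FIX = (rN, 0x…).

[0] flags=0000 → (cmp)
[1] flags=0000 MI?F → skip
[2] flags=0000 LE?F → skip
[3] flags=0010 → (cmp)
[4] flags=0010 VC?T → r0=0x59
[5] flags=0010 HI?T → r1=0x88

FIX = (r0, 0x59)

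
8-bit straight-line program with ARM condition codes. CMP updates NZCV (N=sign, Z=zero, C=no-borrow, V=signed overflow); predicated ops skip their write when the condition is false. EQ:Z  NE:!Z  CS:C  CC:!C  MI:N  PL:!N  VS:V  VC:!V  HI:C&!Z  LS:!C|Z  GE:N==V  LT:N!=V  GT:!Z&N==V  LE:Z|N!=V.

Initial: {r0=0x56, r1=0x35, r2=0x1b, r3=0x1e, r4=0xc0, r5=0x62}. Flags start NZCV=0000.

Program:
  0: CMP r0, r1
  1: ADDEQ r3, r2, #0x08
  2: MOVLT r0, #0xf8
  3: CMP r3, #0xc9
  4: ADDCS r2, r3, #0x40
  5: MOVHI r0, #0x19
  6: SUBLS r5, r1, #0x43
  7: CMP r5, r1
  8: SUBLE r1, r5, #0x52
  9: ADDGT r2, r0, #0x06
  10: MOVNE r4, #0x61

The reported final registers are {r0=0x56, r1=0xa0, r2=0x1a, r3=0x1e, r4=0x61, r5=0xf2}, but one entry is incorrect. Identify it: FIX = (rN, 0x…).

0: ✓ CMP  NZCV=0010
1: · ADDEQ
2: · MOVLT
3: ✓ CMP  NZCV=0000
4: · ADDCS
5: · MOVHI
6: ✓ SUBLS  r5←0xf2
7: ✓ CMP  NZCV=1010
8: ✓ SUBLE  r1←0xa0
9: · ADDGT
10: ✓ MOVNE  r4←0x61

FIX = (r2, 0x1b)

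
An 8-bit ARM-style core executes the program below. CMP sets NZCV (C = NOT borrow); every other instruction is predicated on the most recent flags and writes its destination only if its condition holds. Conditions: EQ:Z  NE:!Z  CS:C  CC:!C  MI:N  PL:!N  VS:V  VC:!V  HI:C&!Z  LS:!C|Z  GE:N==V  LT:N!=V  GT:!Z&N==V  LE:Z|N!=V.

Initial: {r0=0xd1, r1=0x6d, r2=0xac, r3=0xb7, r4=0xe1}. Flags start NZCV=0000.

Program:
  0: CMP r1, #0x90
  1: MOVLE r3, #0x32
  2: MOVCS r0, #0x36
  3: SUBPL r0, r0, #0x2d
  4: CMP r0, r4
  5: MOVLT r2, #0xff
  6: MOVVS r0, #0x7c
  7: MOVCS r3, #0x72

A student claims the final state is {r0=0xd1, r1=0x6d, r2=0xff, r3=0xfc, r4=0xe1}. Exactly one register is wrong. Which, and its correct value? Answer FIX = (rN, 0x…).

[0] flags=1001 → (cmp)
[1] flags=1001 LE?F → skip
[2] flags=1001 CS?F → skip
[3] flags=1001 PL?F → skip
[4] flags=1000 → (cmp)
[5] flags=1000 LT?T → r2=0xff
[6] flags=1000 VS?F → skip
[7] flags=1000 CS?F → skip

FIX = (r3, 0xb7)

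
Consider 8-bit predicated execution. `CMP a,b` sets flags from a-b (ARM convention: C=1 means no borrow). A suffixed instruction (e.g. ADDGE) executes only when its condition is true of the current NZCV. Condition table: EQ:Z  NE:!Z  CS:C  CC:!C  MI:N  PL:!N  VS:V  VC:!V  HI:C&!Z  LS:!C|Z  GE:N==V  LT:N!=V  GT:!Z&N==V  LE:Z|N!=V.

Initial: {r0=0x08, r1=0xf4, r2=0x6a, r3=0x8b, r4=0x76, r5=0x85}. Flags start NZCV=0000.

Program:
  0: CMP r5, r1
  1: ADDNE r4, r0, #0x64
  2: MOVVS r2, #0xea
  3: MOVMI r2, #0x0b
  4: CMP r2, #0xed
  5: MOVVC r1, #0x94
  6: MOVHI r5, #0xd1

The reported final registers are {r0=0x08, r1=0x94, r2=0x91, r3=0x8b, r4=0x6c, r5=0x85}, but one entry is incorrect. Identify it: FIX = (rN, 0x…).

FIX = (r2, 0x0b)

0: ✓ CMP  NZCV=1000
1: ✓ ADDNE  r4←0x6c
2: · MOVVS
3: ✓ MOVMI  r2←0x0b
4: ✓ CMP  NZCV=0000
5: ✓ MOVVC  r1←0x94
6: · MOVHI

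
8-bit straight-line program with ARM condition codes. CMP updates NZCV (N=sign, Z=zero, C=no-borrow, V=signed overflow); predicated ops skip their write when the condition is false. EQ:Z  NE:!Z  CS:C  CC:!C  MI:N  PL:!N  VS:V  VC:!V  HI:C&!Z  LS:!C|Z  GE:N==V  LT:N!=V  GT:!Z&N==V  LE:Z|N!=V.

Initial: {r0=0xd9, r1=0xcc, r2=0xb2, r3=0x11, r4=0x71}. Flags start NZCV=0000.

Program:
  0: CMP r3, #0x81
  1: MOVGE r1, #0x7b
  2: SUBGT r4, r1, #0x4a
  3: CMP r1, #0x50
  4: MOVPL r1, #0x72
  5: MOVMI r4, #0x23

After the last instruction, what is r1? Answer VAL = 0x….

[0] flags=1001 → (cmp)
[1] flags=1001 GE?T → r1=0x7b
[2] flags=1001 GT?T → r4=0x31
[3] flags=0010 → (cmp)
[4] flags=0010 PL?T → r1=0x72
[5] flags=0010 MI?F → skip

VAL = 0x72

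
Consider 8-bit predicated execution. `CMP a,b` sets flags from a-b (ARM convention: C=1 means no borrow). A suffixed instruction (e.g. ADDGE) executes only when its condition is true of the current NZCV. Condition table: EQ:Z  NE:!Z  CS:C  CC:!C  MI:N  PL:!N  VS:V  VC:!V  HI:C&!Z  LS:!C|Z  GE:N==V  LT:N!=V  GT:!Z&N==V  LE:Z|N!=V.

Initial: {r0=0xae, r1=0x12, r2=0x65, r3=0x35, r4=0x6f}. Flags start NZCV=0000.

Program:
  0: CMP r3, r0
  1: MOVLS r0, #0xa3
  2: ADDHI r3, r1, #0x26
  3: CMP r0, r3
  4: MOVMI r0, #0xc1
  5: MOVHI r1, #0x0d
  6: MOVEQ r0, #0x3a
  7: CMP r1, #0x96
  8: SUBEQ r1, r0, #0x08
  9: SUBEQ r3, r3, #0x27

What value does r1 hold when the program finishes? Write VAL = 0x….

[0] flags=1001 → (cmp)
[1] flags=1001 LS?T → r0=0xa3
[2] flags=1001 HI?F → skip
[3] flags=0011 → (cmp)
[4] flags=0011 MI?F → skip
[5] flags=0011 HI?T → r1=0x0d
[6] flags=0011 EQ?F → skip
[7] flags=0000 → (cmp)
[8] flags=0000 EQ?F → skip
[9] flags=0000 EQ?F → skip

VAL = 0x0d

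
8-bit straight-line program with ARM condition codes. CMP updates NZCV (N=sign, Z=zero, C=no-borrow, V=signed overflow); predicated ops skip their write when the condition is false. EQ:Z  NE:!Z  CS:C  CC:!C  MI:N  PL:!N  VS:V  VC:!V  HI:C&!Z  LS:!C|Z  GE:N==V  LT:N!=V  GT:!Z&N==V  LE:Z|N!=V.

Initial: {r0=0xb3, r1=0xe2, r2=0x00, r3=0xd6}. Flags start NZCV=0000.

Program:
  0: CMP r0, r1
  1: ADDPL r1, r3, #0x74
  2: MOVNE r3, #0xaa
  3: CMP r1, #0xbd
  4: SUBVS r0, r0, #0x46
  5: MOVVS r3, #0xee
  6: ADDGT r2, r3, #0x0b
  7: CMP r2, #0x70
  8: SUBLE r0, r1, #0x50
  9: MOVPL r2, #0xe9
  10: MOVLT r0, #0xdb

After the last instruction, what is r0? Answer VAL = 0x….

0: ✓ CMP  NZCV=1000
1: · ADDPL
2: ✓ MOVNE  r3←0xaa
3: ✓ CMP  NZCV=0010
4: · SUBVS
5: · MOVVS
6: ✓ ADDGT  r2←0xb5
7: ✓ CMP  NZCV=0011
8: ✓ SUBLE  r0←0x92
9: ✓ MOVPL  r2←0xe9
10: ✓ MOVLT  r0←0xdb

VAL = 0xdb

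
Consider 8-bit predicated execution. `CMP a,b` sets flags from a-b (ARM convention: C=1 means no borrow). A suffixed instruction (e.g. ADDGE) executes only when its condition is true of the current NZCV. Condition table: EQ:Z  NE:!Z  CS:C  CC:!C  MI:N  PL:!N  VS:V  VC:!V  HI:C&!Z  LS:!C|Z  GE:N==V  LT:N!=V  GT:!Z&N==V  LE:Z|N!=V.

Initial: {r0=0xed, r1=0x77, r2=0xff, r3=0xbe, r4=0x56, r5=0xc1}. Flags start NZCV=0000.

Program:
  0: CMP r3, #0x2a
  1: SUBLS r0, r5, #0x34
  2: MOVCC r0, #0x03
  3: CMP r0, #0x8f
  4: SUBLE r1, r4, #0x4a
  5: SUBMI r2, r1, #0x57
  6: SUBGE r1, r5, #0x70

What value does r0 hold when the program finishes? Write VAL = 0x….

VAL = 0xed

0: ✓ CMP  NZCV=1010
1: · SUBLS
2: · MOVCC
3: ✓ CMP  NZCV=0010
4: · SUBLE
5: · SUBMI
6: ✓ SUBGE  r1←0x51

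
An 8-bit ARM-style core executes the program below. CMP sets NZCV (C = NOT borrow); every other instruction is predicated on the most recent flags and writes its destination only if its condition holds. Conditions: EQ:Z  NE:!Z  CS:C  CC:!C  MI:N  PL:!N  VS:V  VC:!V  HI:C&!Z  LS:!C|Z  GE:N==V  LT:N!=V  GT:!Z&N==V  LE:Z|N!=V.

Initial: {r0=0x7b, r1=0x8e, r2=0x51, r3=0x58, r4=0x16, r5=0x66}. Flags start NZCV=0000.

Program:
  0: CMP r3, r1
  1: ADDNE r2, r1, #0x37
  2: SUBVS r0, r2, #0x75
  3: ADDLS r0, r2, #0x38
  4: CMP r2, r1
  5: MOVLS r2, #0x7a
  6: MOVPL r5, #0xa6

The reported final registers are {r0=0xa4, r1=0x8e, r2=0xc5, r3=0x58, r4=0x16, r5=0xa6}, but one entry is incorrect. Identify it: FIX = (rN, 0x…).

FIX = (r0, 0xfd)

[0] flags=1001 → (cmp)
[1] flags=1001 NE?T → r2=0xc5
[2] flags=1001 VS?T → r0=0x50
[3] flags=1001 LS?T → r0=0xfd
[4] flags=0010 → (cmp)
[5] flags=0010 LS?F → skip
[6] flags=0010 PL?T → r5=0xa6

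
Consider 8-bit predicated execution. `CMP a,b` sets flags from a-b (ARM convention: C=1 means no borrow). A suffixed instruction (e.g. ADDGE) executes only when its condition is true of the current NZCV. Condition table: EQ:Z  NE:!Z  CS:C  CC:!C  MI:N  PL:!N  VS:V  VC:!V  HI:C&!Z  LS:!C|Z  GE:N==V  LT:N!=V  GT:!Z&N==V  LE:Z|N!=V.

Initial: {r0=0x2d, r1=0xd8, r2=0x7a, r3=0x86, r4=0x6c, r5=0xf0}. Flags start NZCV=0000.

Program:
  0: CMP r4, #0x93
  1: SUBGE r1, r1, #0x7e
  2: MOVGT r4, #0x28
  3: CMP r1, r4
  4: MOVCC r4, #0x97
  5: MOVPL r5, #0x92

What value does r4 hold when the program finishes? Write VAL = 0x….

VAL = 0x28

0: ✓ CMP  NZCV=1001
1: ✓ SUBGE  r1←0x5a
2: ✓ MOVGT  r4←0x28
3: ✓ CMP  NZCV=0010
4: · MOVCC
5: ✓ MOVPL  r5←0x92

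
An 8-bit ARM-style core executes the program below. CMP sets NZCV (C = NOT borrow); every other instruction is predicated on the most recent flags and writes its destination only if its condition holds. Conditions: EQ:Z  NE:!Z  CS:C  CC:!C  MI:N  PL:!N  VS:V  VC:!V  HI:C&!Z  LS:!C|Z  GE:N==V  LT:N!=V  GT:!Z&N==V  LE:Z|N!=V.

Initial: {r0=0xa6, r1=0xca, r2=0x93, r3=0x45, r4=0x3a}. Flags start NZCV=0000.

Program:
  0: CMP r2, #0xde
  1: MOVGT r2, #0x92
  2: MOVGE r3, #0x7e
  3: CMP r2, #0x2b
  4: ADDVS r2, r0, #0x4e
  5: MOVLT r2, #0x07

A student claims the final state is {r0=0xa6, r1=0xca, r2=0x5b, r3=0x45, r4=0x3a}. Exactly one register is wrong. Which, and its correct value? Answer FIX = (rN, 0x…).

0: ✓ CMP  NZCV=1000
1: · MOVGT
2: · MOVGE
3: ✓ CMP  NZCV=0011
4: ✓ ADDVS  r2←0xf4
5: ✓ MOVLT  r2←0x07

FIX = (r2, 0x07)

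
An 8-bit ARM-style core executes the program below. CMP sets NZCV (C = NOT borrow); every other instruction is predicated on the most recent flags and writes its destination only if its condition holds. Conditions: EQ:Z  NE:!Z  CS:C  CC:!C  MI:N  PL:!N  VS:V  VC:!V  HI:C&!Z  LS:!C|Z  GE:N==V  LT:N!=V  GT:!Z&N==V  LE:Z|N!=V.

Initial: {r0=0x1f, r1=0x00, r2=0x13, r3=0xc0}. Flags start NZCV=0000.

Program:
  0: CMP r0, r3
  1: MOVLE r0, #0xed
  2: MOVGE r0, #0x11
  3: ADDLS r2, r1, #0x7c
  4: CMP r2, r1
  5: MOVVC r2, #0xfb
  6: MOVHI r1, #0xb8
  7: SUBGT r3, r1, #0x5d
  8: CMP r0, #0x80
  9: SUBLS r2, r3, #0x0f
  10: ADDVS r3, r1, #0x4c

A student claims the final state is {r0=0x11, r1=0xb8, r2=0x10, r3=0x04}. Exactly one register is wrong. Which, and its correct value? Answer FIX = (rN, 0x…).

[0] flags=0000 → (cmp)
[1] flags=0000 LE?F → skip
[2] flags=0000 GE?T → r0=0x11
[3] flags=0000 LS?T → r2=0x7c
[4] flags=0010 → (cmp)
[5] flags=0010 VC?T → r2=0xfb
[6] flags=0010 HI?T → r1=0xb8
[7] flags=0010 GT?T → r3=0x5b
[8] flags=1001 → (cmp)
[9] flags=1001 LS?T → r2=0x4c
[10] flags=1001 VS?T → r3=0x04

FIX = (r2, 0x4c)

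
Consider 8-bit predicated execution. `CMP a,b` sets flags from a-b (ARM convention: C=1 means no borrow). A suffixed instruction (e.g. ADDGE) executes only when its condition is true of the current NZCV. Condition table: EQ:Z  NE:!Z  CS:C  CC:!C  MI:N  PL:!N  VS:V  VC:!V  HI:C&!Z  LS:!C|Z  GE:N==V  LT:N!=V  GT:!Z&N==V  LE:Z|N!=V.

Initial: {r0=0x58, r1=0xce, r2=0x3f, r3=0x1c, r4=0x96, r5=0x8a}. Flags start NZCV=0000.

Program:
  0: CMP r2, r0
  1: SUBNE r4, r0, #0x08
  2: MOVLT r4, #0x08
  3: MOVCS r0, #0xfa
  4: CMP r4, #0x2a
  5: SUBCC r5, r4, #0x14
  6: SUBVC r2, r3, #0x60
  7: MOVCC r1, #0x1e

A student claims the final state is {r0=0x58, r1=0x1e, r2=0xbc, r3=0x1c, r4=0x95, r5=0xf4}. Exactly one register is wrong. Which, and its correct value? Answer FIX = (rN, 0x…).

FIX = (r4, 0x08)

0: ✓ CMP  NZCV=1000
1: ✓ SUBNE  r4←0x50
2: ✓ MOVLT  r4←0x08
3: · MOVCS
4: ✓ CMP  NZCV=1000
5: ✓ SUBCC  r5←0xf4
6: ✓ SUBVC  r2←0xbc
7: ✓ MOVCC  r1←0x1e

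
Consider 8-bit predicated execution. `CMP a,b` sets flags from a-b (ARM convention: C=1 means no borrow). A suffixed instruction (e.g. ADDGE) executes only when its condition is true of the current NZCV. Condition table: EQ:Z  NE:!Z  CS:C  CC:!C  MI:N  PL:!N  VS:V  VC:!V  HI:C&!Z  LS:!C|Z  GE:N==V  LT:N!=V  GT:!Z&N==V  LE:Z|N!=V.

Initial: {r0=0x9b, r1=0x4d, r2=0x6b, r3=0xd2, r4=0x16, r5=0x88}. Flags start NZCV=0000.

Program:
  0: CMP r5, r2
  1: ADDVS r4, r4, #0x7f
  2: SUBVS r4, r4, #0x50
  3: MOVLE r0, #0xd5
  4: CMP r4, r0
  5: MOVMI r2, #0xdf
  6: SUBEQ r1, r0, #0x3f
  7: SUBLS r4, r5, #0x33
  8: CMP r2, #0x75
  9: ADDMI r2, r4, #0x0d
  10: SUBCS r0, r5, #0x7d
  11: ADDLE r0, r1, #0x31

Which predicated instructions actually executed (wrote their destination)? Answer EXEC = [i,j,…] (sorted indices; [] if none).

EXEC = [1,2,3,7,9,11]

0: ✓ CMP  NZCV=0011
1: ✓ ADDVS  r4←0x95
2: ✓ SUBVS  r4←0x45
3: ✓ MOVLE  r0←0xd5
4: ✓ CMP  NZCV=0000
5: · MOVMI
6: · SUBEQ
7: ✓ SUBLS  r4←0x55
8: ✓ CMP  NZCV=1000
9: ✓ ADDMI  r2←0x62
10: · SUBCS
11: ✓ ADDLE  r0←0x7e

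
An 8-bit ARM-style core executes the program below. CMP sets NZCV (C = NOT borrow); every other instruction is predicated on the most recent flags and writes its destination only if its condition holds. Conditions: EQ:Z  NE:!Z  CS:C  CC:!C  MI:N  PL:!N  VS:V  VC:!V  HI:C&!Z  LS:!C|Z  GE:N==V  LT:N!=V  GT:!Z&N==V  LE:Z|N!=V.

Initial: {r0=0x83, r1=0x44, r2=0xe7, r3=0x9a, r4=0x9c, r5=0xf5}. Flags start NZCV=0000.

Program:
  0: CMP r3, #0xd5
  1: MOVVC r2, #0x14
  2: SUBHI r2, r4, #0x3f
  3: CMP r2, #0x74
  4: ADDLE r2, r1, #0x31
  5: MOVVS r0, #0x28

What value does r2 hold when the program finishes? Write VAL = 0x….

0: ✓ CMP  NZCV=1000
1: ✓ MOVVC  r2←0x14
2: · SUBHI
3: ✓ CMP  NZCV=1000
4: ✓ ADDLE  r2←0x75
5: · MOVVS

VAL = 0x75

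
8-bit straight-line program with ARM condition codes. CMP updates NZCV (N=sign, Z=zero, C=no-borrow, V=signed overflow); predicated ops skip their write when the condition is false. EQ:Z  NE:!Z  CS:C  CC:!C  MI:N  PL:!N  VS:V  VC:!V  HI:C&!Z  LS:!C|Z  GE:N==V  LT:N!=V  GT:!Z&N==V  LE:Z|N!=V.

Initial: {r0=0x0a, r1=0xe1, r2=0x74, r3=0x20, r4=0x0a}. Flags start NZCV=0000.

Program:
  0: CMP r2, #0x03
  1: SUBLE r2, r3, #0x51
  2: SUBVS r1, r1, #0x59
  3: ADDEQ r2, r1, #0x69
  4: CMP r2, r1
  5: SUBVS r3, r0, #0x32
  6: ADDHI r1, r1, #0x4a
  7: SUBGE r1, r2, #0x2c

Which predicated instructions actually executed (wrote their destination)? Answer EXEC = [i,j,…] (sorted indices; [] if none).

EXEC = [5,7]

0: ✓ CMP  NZCV=0010
1: · SUBLE
2: · SUBVS
3: · ADDEQ
4: ✓ CMP  NZCV=1001
5: ✓ SUBVS  r3←0xd8
6: · ADDHI
7: ✓ SUBGE  r1←0x48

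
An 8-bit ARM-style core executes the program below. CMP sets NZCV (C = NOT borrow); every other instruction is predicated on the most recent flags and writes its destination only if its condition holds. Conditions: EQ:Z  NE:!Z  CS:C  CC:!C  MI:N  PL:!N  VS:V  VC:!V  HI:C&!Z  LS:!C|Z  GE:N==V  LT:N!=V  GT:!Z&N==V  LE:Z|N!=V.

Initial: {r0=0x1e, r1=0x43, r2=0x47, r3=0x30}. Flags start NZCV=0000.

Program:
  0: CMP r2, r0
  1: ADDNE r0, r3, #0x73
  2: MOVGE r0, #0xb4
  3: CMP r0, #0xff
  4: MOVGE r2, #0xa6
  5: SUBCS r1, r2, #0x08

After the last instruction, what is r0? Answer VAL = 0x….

0: ✓ CMP  NZCV=0010
1: ✓ ADDNE  r0←0xa3
2: ✓ MOVGE  r0←0xb4
3: ✓ CMP  NZCV=1000
4: · MOVGE
5: · SUBCS

VAL = 0xb4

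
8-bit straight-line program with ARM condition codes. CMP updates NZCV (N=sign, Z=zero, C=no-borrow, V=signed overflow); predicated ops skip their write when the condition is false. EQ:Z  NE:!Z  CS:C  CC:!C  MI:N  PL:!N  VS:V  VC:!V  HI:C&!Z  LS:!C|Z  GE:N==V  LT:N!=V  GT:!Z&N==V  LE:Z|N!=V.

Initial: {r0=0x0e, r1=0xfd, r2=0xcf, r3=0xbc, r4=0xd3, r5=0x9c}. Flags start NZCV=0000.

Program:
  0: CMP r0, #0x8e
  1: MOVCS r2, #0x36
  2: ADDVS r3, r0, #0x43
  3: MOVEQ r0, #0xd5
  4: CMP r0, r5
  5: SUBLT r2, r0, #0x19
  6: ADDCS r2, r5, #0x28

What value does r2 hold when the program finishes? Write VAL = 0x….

VAL = 0xcf

[0] flags=1001 → (cmp)
[1] flags=1001 CS?F → skip
[2] flags=1001 VS?T → r3=0x51
[3] flags=1001 EQ?F → skip
[4] flags=0000 → (cmp)
[5] flags=0000 LT?F → skip
[6] flags=0000 CS?F → skip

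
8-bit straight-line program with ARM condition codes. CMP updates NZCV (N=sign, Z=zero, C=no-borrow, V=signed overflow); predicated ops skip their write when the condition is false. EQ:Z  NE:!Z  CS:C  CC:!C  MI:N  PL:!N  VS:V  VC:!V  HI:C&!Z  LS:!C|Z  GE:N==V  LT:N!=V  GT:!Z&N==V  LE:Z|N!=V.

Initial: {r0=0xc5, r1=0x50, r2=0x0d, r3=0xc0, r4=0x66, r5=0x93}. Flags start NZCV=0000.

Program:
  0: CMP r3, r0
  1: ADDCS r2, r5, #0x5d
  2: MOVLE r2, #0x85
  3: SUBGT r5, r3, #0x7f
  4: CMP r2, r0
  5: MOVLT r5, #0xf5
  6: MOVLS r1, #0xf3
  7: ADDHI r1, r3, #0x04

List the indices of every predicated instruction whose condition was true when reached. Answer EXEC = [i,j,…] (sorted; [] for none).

EXEC = [2,5,6]

[0] flags=1000 → (cmp)
[1] flags=1000 CS?F → skip
[2] flags=1000 LE?T → r2=0x85
[3] flags=1000 GT?F → skip
[4] flags=1000 → (cmp)
[5] flags=1000 LT?T → r5=0xf5
[6] flags=1000 LS?T → r1=0xf3
[7] flags=1000 HI?F → skip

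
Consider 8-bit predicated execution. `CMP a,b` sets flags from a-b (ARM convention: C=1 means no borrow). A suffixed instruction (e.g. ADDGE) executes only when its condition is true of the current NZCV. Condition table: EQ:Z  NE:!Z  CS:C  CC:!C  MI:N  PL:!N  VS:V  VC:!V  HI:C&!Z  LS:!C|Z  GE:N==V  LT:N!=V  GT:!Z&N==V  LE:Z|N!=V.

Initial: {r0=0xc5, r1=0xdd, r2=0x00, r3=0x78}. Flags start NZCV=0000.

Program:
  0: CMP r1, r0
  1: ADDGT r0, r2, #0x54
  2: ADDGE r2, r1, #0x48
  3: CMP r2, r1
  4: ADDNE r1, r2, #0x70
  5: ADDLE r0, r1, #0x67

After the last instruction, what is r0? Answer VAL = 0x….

VAL = 0x54

[0] flags=0010 → (cmp)
[1] flags=0010 GT?T → r0=0x54
[2] flags=0010 GE?T → r2=0x25
[3] flags=0000 → (cmp)
[4] flags=0000 NE?T → r1=0x95
[5] flags=0000 LE?F → skip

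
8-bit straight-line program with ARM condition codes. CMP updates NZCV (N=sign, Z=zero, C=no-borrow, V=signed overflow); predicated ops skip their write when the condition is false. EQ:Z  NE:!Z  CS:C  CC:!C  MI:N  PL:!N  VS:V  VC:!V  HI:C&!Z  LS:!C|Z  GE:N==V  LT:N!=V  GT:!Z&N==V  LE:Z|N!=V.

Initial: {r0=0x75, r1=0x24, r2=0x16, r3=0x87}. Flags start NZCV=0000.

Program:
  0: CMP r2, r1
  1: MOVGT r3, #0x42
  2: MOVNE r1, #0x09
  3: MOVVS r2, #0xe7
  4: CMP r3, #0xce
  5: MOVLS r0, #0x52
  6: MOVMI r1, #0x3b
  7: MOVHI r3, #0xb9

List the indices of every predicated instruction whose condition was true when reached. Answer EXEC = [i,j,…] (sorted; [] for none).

EXEC = [2,5,6]

[0] flags=1000 → (cmp)
[1] flags=1000 GT?F → skip
[2] flags=1000 NE?T → r1=0x09
[3] flags=1000 VS?F → skip
[4] flags=1000 → (cmp)
[5] flags=1000 LS?T → r0=0x52
[6] flags=1000 MI?T → r1=0x3b
[7] flags=1000 HI?F → skip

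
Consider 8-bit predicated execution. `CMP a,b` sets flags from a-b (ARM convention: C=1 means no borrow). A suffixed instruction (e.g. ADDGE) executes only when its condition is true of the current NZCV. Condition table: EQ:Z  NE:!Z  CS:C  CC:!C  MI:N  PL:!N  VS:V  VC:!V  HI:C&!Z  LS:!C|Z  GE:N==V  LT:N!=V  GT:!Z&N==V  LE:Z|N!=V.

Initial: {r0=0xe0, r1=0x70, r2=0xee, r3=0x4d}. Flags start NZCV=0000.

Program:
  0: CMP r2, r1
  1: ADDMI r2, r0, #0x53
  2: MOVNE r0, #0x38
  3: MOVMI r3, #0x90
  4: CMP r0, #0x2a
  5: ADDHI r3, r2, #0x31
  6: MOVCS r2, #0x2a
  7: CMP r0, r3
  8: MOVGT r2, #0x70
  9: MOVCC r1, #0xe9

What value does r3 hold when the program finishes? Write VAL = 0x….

[0] flags=0011 → (cmp)
[1] flags=0011 MI?F → skip
[2] flags=0011 NE?T → r0=0x38
[3] flags=0011 MI?F → skip
[4] flags=0010 → (cmp)
[5] flags=0010 HI?T → r3=0x1f
[6] flags=0010 CS?T → r2=0x2a
[7] flags=0010 → (cmp)
[8] flags=0010 GT?T → r2=0x70
[9] flags=0010 CC?F → skip

VAL = 0x1f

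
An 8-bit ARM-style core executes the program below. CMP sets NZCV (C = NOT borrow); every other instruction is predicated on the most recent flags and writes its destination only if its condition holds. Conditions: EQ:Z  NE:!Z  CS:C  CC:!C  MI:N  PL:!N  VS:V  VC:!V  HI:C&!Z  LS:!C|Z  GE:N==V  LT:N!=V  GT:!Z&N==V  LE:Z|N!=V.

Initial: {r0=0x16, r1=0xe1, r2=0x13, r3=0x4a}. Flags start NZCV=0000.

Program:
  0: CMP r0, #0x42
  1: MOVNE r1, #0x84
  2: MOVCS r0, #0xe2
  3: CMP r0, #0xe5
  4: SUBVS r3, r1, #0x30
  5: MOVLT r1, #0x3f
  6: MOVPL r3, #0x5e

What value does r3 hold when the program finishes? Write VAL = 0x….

0: ✓ CMP  NZCV=1000
1: ✓ MOVNE  r1←0x84
2: · MOVCS
3: ✓ CMP  NZCV=0000
4: · SUBVS
5: · MOVLT
6: ✓ MOVPL  r3←0x5e

VAL = 0x5e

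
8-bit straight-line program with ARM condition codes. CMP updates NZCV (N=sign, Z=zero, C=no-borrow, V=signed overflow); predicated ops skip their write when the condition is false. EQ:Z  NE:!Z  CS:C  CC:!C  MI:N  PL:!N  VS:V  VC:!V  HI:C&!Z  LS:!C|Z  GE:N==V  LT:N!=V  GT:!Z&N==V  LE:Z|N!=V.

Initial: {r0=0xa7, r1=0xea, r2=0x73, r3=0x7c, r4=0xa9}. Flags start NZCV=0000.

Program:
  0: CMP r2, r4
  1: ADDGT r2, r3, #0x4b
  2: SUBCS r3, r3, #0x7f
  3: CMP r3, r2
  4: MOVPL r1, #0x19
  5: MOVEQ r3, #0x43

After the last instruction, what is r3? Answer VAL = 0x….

VAL = 0x7c

0: ✓ CMP  NZCV=1001
1: ✓ ADDGT  r2←0xc7
2: · SUBCS
3: ✓ CMP  NZCV=1001
4: · MOVPL
5: · MOVEQ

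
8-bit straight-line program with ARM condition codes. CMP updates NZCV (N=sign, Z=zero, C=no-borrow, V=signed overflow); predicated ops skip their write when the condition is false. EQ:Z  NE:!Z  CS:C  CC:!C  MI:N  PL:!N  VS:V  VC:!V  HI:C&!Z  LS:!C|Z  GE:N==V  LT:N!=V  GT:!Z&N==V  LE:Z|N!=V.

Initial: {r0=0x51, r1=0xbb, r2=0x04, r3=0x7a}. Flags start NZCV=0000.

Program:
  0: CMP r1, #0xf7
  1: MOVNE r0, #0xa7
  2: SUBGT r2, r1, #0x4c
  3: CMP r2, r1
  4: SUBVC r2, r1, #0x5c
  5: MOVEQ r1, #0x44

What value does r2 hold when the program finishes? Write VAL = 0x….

0: ✓ CMP  NZCV=1000
1: ✓ MOVNE  r0←0xa7
2: · SUBGT
3: ✓ CMP  NZCV=0000
4: ✓ SUBVC  r2←0x5f
5: · MOVEQ

VAL = 0x5f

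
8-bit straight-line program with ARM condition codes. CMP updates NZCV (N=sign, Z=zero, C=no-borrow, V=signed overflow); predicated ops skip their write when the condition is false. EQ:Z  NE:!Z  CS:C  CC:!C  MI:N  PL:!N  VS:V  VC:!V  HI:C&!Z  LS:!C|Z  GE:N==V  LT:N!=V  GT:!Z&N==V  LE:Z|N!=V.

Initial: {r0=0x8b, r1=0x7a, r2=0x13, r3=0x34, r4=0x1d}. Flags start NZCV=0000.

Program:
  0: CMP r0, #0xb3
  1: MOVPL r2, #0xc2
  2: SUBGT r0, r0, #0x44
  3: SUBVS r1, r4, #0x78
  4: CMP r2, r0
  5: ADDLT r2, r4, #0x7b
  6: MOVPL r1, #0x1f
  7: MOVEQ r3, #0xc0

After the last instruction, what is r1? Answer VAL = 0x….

0: ✓ CMP  NZCV=1000
1: · MOVPL
2: · SUBGT
3: · SUBVS
4: ✓ CMP  NZCV=1001
5: · ADDLT
6: · MOVPL
7: · MOVEQ

VAL = 0x7a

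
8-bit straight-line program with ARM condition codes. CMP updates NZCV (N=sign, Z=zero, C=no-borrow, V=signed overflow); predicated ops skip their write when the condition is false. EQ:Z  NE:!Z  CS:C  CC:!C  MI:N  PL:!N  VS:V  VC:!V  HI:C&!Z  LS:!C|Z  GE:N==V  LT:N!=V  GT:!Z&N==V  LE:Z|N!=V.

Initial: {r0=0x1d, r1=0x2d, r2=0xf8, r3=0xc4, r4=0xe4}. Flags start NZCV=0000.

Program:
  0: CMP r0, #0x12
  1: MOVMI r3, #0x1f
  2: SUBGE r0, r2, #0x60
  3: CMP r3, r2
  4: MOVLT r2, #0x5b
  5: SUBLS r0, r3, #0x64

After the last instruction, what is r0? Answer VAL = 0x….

VAL = 0x60

[0] flags=0010 → (cmp)
[1] flags=0010 MI?F → skip
[2] flags=0010 GE?T → r0=0x98
[3] flags=1000 → (cmp)
[4] flags=1000 LT?T → r2=0x5b
[5] flags=1000 LS?T → r0=0x60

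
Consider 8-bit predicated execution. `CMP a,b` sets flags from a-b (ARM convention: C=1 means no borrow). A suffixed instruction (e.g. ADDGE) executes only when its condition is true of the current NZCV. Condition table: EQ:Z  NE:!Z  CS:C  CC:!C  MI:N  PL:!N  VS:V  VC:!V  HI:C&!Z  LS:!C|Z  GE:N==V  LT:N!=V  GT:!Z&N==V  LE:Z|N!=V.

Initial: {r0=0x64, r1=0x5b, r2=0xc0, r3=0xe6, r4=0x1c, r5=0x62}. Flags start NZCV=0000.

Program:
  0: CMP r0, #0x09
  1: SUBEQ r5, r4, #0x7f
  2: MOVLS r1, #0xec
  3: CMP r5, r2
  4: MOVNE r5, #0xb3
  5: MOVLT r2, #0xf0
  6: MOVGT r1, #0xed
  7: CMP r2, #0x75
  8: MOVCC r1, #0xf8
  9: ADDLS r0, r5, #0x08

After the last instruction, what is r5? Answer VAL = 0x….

VAL = 0xb3

[0] flags=0010 → (cmp)
[1] flags=0010 EQ?F → skip
[2] flags=0010 LS?F → skip
[3] flags=1001 → (cmp)
[4] flags=1001 NE?T → r5=0xb3
[5] flags=1001 LT?F → skip
[6] flags=1001 GT?T → r1=0xed
[7] flags=0011 → (cmp)
[8] flags=0011 CC?F → skip
[9] flags=0011 LS?F → skip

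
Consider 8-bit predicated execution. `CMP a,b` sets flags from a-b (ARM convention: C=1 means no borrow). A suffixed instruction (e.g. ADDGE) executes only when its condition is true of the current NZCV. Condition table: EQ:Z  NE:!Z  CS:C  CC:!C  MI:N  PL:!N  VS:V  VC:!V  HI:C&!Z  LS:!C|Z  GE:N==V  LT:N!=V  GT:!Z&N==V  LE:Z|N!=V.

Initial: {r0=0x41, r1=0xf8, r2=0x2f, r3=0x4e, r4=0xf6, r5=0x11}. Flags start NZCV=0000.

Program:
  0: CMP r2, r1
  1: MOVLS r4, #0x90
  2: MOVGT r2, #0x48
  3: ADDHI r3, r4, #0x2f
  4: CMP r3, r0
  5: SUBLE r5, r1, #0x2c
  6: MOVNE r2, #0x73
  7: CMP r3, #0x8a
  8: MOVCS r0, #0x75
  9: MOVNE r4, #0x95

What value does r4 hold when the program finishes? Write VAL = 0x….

[0] flags=0000 → (cmp)
[1] flags=0000 LS?T → r4=0x90
[2] flags=0000 GT?T → r2=0x48
[3] flags=0000 HI?F → skip
[4] flags=0010 → (cmp)
[5] flags=0010 LE?F → skip
[6] flags=0010 NE?T → r2=0x73
[7] flags=1001 → (cmp)
[8] flags=1001 CS?F → skip
[9] flags=1001 NE?T → r4=0x95

VAL = 0x95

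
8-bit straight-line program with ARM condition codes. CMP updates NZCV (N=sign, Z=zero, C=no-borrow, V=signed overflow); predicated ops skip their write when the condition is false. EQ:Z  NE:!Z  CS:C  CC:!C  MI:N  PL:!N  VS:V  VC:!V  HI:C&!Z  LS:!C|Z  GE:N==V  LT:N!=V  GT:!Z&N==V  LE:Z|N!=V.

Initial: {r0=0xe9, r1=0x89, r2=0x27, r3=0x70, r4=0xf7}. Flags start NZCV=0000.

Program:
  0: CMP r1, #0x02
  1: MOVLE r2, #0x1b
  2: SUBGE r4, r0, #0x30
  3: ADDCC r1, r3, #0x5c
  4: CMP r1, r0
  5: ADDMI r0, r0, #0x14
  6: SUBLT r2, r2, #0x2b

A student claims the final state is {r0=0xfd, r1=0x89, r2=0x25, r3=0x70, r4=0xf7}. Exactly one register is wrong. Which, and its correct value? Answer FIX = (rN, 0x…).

[0] flags=1010 → (cmp)
[1] flags=1010 LE?T → r2=0x1b
[2] flags=1010 GE?F → skip
[3] flags=1010 CC?F → skip
[4] flags=1000 → (cmp)
[5] flags=1000 MI?T → r0=0xfd
[6] flags=1000 LT?T → r2=0xf0

FIX = (r2, 0xf0)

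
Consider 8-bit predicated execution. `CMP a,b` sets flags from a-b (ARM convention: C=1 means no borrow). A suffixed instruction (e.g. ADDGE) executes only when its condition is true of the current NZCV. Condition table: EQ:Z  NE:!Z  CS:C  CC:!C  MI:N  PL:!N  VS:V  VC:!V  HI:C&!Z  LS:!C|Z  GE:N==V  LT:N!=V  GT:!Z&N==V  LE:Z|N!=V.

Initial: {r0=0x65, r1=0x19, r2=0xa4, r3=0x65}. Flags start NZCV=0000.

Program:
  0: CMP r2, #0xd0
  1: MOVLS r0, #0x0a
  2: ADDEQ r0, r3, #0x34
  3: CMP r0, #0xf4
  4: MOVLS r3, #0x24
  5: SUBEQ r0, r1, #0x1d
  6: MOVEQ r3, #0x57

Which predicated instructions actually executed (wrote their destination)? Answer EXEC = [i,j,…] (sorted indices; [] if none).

EXEC = [1,4]

[0] flags=1000 → (cmp)
[1] flags=1000 LS?T → r0=0x0a
[2] flags=1000 EQ?F → skip
[3] flags=0000 → (cmp)
[4] flags=0000 LS?T → r3=0x24
[5] flags=0000 EQ?F → skip
[6] flags=0000 EQ?F → skip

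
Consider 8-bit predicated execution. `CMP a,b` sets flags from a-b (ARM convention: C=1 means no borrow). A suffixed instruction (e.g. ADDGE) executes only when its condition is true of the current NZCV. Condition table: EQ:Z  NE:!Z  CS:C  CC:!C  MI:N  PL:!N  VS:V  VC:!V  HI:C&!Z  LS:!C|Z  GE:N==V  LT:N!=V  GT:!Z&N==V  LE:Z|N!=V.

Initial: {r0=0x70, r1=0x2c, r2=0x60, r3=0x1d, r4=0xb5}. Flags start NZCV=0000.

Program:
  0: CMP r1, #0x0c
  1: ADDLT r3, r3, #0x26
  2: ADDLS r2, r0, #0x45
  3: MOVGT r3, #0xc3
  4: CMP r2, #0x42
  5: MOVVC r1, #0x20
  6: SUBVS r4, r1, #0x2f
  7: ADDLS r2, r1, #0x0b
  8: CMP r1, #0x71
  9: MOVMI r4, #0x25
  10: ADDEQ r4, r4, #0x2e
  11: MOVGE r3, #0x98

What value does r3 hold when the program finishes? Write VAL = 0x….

VAL = 0xc3

0: ✓ CMP  NZCV=0010
1: · ADDLT
2: · ADDLS
3: ✓ MOVGT  r3←0xc3
4: ✓ CMP  NZCV=0010
5: ✓ MOVVC  r1←0x20
6: · SUBVS
7: · ADDLS
8: ✓ CMP  NZCV=1000
9: ✓ MOVMI  r4←0x25
10: · ADDEQ
11: · MOVGE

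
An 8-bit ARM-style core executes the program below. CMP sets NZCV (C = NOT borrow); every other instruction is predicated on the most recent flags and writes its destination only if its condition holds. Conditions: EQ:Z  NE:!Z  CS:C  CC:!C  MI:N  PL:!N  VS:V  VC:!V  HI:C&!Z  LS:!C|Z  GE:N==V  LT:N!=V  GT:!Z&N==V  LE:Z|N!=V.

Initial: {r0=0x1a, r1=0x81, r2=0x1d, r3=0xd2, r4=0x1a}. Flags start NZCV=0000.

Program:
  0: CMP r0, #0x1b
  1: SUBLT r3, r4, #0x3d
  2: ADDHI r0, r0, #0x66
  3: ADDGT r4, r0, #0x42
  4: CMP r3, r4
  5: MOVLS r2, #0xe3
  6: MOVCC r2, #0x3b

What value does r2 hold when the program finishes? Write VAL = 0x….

[0] flags=1000 → (cmp)
[1] flags=1000 LT?T → r3=0xdd
[2] flags=1000 HI?F → skip
[3] flags=1000 GT?F → skip
[4] flags=1010 → (cmp)
[5] flags=1010 LS?F → skip
[6] flags=1010 CC?F → skip

VAL = 0x1d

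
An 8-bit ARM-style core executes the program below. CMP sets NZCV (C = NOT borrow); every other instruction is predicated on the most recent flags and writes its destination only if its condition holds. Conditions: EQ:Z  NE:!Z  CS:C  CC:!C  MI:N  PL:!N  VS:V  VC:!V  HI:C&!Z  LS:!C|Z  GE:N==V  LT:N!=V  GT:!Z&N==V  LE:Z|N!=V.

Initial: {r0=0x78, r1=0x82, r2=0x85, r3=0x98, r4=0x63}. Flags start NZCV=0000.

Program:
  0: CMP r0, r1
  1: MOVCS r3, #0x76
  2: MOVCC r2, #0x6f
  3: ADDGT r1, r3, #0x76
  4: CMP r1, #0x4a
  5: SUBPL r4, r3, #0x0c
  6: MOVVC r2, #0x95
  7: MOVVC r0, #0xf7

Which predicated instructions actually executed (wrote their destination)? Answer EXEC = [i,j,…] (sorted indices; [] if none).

EXEC = [2,3,6,7]

0: ✓ CMP  NZCV=1001
1: · MOVCS
2: ✓ MOVCC  r2←0x6f
3: ✓ ADDGT  r1←0x0e
4: ✓ CMP  NZCV=1000
5: · SUBPL
6: ✓ MOVVC  r2←0x95
7: ✓ MOVVC  r0←0xf7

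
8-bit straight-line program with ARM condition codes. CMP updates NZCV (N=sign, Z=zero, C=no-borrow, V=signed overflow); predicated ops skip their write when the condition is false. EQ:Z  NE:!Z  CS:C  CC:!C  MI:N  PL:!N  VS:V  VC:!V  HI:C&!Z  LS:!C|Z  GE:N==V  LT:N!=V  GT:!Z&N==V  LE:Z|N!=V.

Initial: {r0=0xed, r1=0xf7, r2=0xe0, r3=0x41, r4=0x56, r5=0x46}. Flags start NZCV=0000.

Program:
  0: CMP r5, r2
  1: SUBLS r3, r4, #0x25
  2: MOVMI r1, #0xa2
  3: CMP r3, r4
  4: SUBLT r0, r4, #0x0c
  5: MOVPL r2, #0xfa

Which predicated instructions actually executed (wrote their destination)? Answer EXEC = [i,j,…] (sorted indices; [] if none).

[0] flags=0000 → (cmp)
[1] flags=0000 LS?T → r3=0x31
[2] flags=0000 MI?F → skip
[3] flags=1000 → (cmp)
[4] flags=1000 LT?T → r0=0x4a
[5] flags=1000 PL?F → skip

EXEC = [1,4]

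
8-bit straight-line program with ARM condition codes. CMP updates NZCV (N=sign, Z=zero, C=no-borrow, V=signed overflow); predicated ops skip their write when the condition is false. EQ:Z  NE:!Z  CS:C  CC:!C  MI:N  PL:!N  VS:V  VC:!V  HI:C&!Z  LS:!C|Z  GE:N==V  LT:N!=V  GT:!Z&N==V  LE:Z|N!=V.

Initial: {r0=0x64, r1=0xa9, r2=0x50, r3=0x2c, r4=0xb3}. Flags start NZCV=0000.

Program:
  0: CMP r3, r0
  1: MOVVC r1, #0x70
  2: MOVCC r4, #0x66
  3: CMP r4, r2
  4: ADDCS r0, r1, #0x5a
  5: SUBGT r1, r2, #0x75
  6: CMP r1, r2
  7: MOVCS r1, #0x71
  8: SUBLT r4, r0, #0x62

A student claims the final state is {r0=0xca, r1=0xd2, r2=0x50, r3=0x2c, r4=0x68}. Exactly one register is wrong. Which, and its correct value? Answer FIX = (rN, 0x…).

0: ✓ CMP  NZCV=1000
1: ✓ MOVVC  r1←0x70
2: ✓ MOVCC  r4←0x66
3: ✓ CMP  NZCV=0010
4: ✓ ADDCS  r0←0xca
5: ✓ SUBGT  r1←0xdb
6: ✓ CMP  NZCV=1010
7: ✓ MOVCS  r1←0x71
8: ✓ SUBLT  r4←0x68

FIX = (r1, 0x71)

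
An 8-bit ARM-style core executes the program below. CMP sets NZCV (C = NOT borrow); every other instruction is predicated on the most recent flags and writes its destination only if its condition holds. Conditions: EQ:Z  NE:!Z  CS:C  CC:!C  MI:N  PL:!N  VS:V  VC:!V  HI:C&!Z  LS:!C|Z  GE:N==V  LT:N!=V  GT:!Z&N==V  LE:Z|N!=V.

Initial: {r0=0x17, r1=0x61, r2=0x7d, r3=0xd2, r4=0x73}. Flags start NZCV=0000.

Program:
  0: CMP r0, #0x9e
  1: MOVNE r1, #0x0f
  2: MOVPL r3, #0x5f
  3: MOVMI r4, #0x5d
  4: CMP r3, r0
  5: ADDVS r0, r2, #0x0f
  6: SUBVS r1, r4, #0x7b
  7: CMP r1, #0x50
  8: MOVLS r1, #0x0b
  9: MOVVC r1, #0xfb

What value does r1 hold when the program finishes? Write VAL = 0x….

VAL = 0xfb

[0] flags=0000 → (cmp)
[1] flags=0000 NE?T → r1=0x0f
[2] flags=0000 PL?T → r3=0x5f
[3] flags=0000 MI?F → skip
[4] flags=0010 → (cmp)
[5] flags=0010 VS?F → skip
[6] flags=0010 VS?F → skip
[7] flags=1000 → (cmp)
[8] flags=1000 LS?T → r1=0x0b
[9] flags=1000 VC?T → r1=0xfb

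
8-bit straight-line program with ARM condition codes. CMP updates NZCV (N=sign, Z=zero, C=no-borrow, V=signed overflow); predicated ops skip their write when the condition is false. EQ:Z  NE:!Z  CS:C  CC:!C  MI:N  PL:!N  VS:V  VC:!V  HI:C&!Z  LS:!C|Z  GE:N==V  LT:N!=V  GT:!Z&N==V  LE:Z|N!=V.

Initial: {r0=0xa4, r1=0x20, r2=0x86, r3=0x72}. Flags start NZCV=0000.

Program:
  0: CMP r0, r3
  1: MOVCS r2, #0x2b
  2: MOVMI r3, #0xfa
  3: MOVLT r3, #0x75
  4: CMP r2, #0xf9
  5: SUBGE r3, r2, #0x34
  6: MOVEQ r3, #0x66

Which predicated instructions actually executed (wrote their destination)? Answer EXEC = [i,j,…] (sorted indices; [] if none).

EXEC = [1,3,5]

[0] flags=0011 → (cmp)
[1] flags=0011 CS?T → r2=0x2b
[2] flags=0011 MI?F → skip
[3] flags=0011 LT?T → r3=0x75
[4] flags=0000 → (cmp)
[5] flags=0000 GE?T → r3=0xf7
[6] flags=0000 EQ?F → skip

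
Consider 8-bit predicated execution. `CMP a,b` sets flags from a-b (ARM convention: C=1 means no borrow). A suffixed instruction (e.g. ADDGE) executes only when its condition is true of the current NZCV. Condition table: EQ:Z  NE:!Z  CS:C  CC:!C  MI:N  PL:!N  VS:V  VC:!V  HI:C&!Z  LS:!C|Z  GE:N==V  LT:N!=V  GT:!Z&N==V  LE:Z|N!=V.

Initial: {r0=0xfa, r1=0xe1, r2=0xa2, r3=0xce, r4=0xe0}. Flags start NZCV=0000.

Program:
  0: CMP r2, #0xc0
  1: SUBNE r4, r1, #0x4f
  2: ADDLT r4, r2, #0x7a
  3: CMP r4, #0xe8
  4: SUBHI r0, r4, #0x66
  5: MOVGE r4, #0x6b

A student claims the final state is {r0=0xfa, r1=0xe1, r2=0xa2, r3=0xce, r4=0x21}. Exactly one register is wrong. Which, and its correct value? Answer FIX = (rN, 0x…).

FIX = (r4, 0x6b)

[0] flags=1000 → (cmp)
[1] flags=1000 NE?T → r4=0x92
[2] flags=1000 LT?T → r4=0x1c
[3] flags=0000 → (cmp)
[4] flags=0000 HI?F → skip
[5] flags=0000 GE?T → r4=0x6b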